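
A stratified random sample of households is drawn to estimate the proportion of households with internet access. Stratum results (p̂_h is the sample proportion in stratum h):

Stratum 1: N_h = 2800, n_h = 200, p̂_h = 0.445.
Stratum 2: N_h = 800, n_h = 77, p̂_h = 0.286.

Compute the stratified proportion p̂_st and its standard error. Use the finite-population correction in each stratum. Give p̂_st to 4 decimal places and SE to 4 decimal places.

N = 3600; stratum weights W_h = N_h/N.
p̂_st = Σ W_h p̂_h = (2800·0.445 + 800·0.286)/3600 = 0.40967
V̂(p̂_st) = Σ W_h² (1 − n_h/N_h) p̂_h(1−p̂_h)/(n_h−1):
  stratum 1: (2800/3600)²·(1 − 200/2800)·0.445·0.555/199 = 0.00069715
  stratum 2: (800/3600)²·(1 − 77/800)·0.286·0.714/76 = 0.000119915
V̂(p̂_st) = 0.000817065; SE = √V̂ = 0.0285844

p̂_st ≈ 0.4097, SE ≈ 0.0286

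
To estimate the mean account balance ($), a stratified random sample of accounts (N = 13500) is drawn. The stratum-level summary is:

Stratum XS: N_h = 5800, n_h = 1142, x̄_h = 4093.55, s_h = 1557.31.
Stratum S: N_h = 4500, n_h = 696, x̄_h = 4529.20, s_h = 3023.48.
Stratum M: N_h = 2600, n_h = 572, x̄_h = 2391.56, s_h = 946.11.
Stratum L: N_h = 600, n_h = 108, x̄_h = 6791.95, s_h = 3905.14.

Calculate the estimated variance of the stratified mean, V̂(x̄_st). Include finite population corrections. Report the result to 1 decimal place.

V̂(x̄_st) = Σ W_h² (1 − n_h/N_h) s_h²/n_h, with W_h = N_h/N and N = 13500:
  stratum XS: (5800/13500)²·(1 − 1142/5800)·1557.31²/1142 = 314.807
  stratum S: (4500/13500)²·(1 − 696/4500)·3023.48²/696 = 1233.65
  stratum M: (2600/13500)²·(1 − 572/2600)·946.11²/572 = 45.2753
  stratum L: (600/13500)²·(1 − 108/600)·3905.14²/108 = 228.717
V̂(x̄_st) = 1822.44

V̂(x̄_st) ≈ 1822.4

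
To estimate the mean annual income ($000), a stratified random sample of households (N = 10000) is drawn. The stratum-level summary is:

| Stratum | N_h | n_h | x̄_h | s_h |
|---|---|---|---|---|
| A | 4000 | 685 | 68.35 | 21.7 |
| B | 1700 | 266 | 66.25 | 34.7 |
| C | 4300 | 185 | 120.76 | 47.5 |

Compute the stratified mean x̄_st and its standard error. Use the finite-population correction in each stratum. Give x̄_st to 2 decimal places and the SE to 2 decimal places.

x̄_st ≈ 90.53, SE ≈ 1.54

x̄_st = Σ W_h x̄_h = (4000·68.35 + 1700·66.25 + 4300·120.76)/10000 = 90.52930
V̂(x̄_st) = Σ W_h² (1 − n_h/N_h) s_h²/n_h, with W_h = N_h/N and N = 10000:
  stratum A: (4000/10000)²·(1 − 685/4000)·21.7²/685 = 0.0911533
  stratum B: (1700/10000)²·(1 − 266/1700)·34.7²/266 = 0.110351
  stratum C: (4300/10000)²·(1 − 185/4300)·47.5²/185 = 2.15801
V̂(x̄_st) = 2.35952
SE(x̄_st) = √2.35952 = 1.53607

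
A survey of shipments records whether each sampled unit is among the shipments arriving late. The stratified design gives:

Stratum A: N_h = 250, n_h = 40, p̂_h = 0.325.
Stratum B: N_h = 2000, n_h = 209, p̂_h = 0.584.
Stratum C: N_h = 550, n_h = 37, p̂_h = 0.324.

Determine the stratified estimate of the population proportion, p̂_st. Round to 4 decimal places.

p̂_st ≈ 0.5098

N = 2800; stratum weights W_h = N_h/N.
p̂_st = Σ W_h p̂_h = (250·0.325 + 2000·0.584 + 550·0.324)/2800 = 0.50980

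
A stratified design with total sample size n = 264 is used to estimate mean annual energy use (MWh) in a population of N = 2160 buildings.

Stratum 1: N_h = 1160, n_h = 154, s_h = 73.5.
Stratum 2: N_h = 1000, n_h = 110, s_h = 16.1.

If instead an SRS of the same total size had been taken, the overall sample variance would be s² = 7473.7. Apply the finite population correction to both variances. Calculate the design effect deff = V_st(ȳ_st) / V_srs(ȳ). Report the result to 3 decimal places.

V̂(ȳ_st) = Σ W_h² (1 − n_h/N_h) s_h²/n_h, with W_h = N_h/N and N = 2160:
  stratum 1: (1160/2160)²·(1 − 154/1160)·73.5²/154 = 8.7741
  stratum 2: (1000/2160)²·(1 − 110/1000)·16.1²/110 = 0.449512
V_st = 9.22361
V_srs = (1 − 264/2160)·7473.7/264 = 24.8494
deff = V_st / V_srs = 9.22361/24.8494 = 0.3712

deff ≈ 0.371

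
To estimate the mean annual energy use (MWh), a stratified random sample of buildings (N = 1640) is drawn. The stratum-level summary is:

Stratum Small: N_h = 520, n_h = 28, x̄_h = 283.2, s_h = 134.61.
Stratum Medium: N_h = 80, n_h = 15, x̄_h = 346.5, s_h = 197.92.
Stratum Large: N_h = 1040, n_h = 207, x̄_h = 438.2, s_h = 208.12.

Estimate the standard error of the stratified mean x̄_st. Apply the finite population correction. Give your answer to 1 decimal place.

SE(x̄_st) ≈ 11.6

V̂(x̄_st) = Σ W_h² (1 − n_h/N_h) s_h²/n_h, with W_h = N_h/N and N = 1640:
  stratum Small: (520/1640)²·(1 − 28/520)·134.61²/28 = 61.557
  stratum Medium: (80/1640)²·(1 − 15/80)·197.92²/15 = 5.04898
  stratum Large: (1040/1640)²·(1 − 207/1040)·208.12²/207 = 67.3981
V̂(x̄_st) = 134.004
SE(x̄_st) = √134.004 = 11.576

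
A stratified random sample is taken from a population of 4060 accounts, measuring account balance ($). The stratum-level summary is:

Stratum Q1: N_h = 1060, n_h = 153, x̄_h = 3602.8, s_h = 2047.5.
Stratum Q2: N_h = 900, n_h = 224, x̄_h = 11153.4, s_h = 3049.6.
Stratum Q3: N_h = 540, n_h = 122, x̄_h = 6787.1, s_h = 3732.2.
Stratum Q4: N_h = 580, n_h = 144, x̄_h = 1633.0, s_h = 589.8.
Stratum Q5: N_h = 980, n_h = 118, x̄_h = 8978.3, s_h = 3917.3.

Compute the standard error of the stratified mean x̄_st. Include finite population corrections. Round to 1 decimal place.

SE(x̄_st) ≈ 106.8

V̂(x̄_st) = Σ W_h² (1 − n_h/N_h) s_h²/n_h, with W_h = N_h/N and N = 4060:
  stratum Q1: (1060/4060)²·(1 − 153/1060)·2047.5²/153 = 1598.15
  stratum Q2: (900/4060)²·(1 − 224/900)·3049.6²/224 = 1532.41
  stratum Q3: (540/4060)²·(1 − 122/540)·3732.2²/122 = 1563.46
  stratum Q4: (580/4060)²·(1 − 144/580)·589.8²/144 = 37.0603
  stratum Q5: (980/4060)²·(1 − 118/980)·3917.3²/118 = 6664.58
V̂(x̄_st) = 11395.7
SE(x̄_st) = √11395.7 = 106.75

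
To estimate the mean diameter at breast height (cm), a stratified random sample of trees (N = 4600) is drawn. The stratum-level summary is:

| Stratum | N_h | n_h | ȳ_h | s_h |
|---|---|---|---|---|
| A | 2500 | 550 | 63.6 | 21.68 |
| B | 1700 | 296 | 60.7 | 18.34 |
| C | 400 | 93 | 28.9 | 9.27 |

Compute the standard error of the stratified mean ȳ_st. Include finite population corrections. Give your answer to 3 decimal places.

SE(ȳ_st) ≈ 0.575

V̂(ȳ_st) = Σ W_h² (1 − n_h/N_h) s_h²/n_h, with W_h = N_h/N and N = 4600:
  stratum A: (2500/4600)²·(1 − 550/2500)·21.68²/550 = 0.196886
  stratum B: (1700/4600)²·(1 − 296/1700)·18.34²/296 = 0.128176
  stratum C: (400/4600)²·(1 − 93/400)·9.27²/93 = 0.0053624
V̂(ȳ_st) = 0.330425
SE(ȳ_st) = √0.330425 = 0.574826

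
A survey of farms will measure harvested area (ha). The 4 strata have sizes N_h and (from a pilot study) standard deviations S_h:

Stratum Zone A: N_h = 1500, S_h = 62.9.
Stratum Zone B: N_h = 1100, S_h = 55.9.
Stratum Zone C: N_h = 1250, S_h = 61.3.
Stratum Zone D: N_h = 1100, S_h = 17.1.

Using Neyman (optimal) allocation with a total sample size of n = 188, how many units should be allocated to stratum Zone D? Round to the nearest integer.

Neyman allocation: n_h = n · N_h S_h / Σ N_i S_i, with n = 188.
  stratum Zone A: N_h·S_h = 1500·62.9 = 94350.00
  stratum Zone B: N_h·S_h = 1100·55.9 = 61490.00
  stratum Zone C: N_h·S_h = 1250·61.3 = 76625.00
  stratum Zone D: N_h·S_h = 1100·17.1 = 18810.00
Σ N_h S_h = 251275.00
n for stratum Zone D = 188·18810.00/251275.00 = 14.073 → 14

14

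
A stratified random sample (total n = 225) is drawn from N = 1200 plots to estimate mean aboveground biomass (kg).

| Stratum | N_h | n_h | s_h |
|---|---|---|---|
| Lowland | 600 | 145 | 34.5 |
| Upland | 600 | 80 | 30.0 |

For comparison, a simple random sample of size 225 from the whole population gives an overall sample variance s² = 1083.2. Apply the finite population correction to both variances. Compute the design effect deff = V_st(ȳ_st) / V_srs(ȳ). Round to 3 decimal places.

V̂(ȳ_st) = Σ W_h² (1 − n_h/N_h) s_h²/n_h, with W_h = N_h/N and N = 1200:
  stratum Lowland: (600/1200)²·(1 − 145/600)·34.5²/145 = 1.55622
  stratum Upland: (600/1200)²·(1 − 80/600)·30.0²/80 = 2.4375
V_st = 3.99372
V_srs = (1 − 225/1200)·1083.2/225 = 3.91156
deff = V_st / V_srs = 3.99372/3.91156 = 1.0210

deff ≈ 1.021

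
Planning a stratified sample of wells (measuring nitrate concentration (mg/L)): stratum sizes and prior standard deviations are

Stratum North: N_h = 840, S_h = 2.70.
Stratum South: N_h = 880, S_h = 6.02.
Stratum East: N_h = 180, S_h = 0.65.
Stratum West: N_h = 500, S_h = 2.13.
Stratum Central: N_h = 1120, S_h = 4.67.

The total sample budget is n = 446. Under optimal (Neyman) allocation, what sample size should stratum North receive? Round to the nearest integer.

72

Neyman allocation: n_h = n · N_h S_h / Σ N_i S_i, with n = 446.
  stratum North: N_h·S_h = 840·2.70 = 2268.00
  stratum South: N_h·S_h = 880·6.02 = 5297.60
  stratum East: N_h·S_h = 180·0.65 = 117.00
  stratum West: N_h·S_h = 500·2.13 = 1065.00
  stratum Central: N_h·S_h = 1120·4.67 = 5230.40
Σ N_h S_h = 13978.00
n for stratum North = 446·2268.00/13978.00 = 72.366 → 72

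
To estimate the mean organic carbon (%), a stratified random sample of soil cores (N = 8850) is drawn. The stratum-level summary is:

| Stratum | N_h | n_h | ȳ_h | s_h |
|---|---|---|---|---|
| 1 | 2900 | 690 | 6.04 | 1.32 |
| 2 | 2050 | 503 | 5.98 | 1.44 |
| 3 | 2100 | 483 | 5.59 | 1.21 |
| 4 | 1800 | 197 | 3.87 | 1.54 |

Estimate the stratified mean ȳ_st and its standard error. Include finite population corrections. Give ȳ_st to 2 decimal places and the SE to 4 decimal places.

ȳ_st ≈ 5.48, SE ≈ 0.0308

ȳ_st = Σ W_h ȳ_h = (2900·6.04 + 2050·5.98 + 2100·5.59 + 1800·3.87)/8850 = 5.47797
V̂(ȳ_st) = Σ W_h² (1 − n_h/N_h) s_h²/n_h, with W_h = N_h/N and N = 8850:
  stratum 1: (2900/8850)²·(1 − 690/2900)·1.32²/690 = 0.000206634
  stratum 2: (2050/8850)²·(1 − 503/2050)·1.44²/503 = 0.000166922
  stratum 3: (2100/8850)²·(1 − 483/2100)·1.21²/483 = 0.000131421
  stratum 4: (1800/8850)²·(1 − 197/1800)·1.54²/197 = 0.000443501
V̂(ȳ_st) = 0.000948479
SE(ȳ_st) = √0.000948479 = 0.0307974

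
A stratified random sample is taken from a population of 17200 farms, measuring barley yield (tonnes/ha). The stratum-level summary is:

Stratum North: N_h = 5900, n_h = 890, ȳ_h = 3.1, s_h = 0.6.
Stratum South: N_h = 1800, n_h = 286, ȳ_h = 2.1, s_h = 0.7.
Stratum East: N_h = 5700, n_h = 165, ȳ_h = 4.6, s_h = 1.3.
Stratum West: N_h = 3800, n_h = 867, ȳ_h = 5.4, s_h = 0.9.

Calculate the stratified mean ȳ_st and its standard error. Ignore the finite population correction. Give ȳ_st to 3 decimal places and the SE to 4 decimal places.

ȳ_st = Σ W_h ȳ_h = (5900·3.1 + 1800·2.1 + 5700·4.6 + 3800·5.4)/17200 = 4.00058
V̂(ȳ_st) = Σ W_h² s_h²/n_h, with W_h = N_h/N and N = 17200:
  stratum North: (5900/17200)²·0.6²/890 = 4.75948e-05
  stratum South: (1800/17200)²·0.7²/286 = 1.87637e-05
  stratum East: (5700/17200)²·1.3²/165 = 0.00112485
  stratum West: (3800/17200)²·0.9²/867 = 4.56012e-05
V̂(ȳ_st) = 0.00123681
SE(ȳ_st) = √0.00123681 = 0.0351683

ȳ_st ≈ 4.001, SE ≈ 0.0352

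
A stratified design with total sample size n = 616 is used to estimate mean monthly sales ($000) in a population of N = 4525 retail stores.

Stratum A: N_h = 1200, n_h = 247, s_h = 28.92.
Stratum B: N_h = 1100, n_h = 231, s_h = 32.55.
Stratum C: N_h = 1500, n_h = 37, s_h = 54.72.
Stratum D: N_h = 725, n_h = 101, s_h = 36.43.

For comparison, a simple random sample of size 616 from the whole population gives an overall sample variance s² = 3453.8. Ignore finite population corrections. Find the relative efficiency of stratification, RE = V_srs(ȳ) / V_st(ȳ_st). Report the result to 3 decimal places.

RE ≈ 0.576

V̂(ȳ_st) = Σ W_h² s_h²/n_h, with W_h = N_h/N and N = 4525:
  stratum A: (1200/4525)²·28.92²/247 = 0.238136
  stratum B: (1100/4525)²·32.55²/231 = 0.271043
  stratum C: (1500/4525)²·54.72²/37 = 8.89274
  stratum D: (725/4525)²·36.43²/101 = 0.337315
V_st = 9.73924
V_srs = s²/n = 3453.8/616 = 5.60682
Relative efficiency = V_srs / V_st = 5.60682/9.73924 = 0.5757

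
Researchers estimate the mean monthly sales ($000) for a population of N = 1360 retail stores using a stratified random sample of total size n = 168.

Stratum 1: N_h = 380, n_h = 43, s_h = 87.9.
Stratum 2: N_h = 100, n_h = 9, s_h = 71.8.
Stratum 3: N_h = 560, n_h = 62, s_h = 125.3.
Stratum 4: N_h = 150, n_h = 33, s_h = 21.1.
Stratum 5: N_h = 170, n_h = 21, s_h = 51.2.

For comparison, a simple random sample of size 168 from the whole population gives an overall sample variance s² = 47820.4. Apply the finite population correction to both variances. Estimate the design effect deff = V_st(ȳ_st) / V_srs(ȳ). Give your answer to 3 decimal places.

deff ≈ 0.222

V̂(ȳ_st) = Σ W_h² (1 − n_h/N_h) s_h²/n_h, with W_h = N_h/N and N = 1360:
  stratum 1: (380/1360)²·(1 − 43/380)·87.9²/43 = 12.4407
  stratum 2: (100/1360)²·(1 − 9/100)·71.8²/9 = 2.81819
  stratum 3: (560/1360)²·(1 − 62/560)·125.3²/62 = 38.1812
  stratum 4: (150/1360)²·(1 − 33/150)·21.1²/33 = 0.128012
  stratum 5: (170/1360)²·(1 − 21/170)·51.2²/21 = 1.70954
V_st = 55.2777
V_srs = (1 − 168/1360)·47820.4/168 = 249.483
deff = V_st / V_srs = 55.2777/249.483 = 0.2216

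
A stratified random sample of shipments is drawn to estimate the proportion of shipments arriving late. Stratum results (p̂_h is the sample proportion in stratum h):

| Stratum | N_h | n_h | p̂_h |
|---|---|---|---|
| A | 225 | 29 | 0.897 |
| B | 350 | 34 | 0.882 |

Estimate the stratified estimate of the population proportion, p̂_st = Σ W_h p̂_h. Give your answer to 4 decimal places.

N = 575; stratum weights W_h = N_h/N.
p̂_st = Σ W_h p̂_h = (225·0.897 + 350·0.882)/575 = 0.88787

p̂_st ≈ 0.8879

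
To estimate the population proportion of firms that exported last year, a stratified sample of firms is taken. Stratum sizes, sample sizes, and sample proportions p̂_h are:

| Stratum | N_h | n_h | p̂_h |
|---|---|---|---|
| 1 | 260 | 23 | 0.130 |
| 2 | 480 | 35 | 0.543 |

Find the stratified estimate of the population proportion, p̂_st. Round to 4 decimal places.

p̂_st ≈ 0.3979

N = 740; stratum weights W_h = N_h/N.
p̂_st = Σ W_h p̂_h = (260·0.130 + 480·0.543)/740 = 0.39789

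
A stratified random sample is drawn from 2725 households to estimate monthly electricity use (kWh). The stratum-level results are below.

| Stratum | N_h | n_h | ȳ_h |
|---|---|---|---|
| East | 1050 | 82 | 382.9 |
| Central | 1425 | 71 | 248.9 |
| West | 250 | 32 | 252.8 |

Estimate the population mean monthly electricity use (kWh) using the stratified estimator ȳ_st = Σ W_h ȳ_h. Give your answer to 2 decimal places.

ȳ_st ≈ 300.89

N = Σ N_h = 2725. Stratum weights W_h = N_h/N.
ȳ_st = (1050·382.9 + 1425·248.9 + 250·252.8) / 2725 = 300.8908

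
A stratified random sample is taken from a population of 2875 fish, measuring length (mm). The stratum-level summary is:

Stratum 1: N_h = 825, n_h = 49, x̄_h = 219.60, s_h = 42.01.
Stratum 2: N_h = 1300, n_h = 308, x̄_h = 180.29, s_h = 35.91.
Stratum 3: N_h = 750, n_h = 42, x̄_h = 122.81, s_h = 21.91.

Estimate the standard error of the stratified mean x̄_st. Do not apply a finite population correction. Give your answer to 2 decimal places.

SE(x̄_st) ≈ 2.14

V̂(x̄_st) = Σ W_h² s_h²/n_h, with W_h = N_h/N and N = 2875:
  stratum 1: (825/2875)²·42.01²/49 = 2.9658
  stratum 2: (1300/2875)²·35.91²/308 = 0.856034
  stratum 3: (750/2875)²·21.91²/42 = 0.777826
V̂(x̄_st) = 4.59966
SE(x̄_st) = √4.59966 = 2.14468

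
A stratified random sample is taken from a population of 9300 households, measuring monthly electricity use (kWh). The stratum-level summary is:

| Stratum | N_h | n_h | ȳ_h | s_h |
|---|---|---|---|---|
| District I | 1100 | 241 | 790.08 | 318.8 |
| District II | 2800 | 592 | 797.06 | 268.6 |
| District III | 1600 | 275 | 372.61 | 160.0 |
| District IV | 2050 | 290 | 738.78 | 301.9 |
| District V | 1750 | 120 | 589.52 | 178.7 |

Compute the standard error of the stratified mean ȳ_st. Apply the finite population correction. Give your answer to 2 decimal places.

V̂(ȳ_st) = Σ W_h² (1 − n_h/N_h) s_h²/n_h, with W_h = N_h/N and N = 9300:
  stratum District I: (1100/9300)²·(1 − 241/1100)·318.8²/241 = 4.60723
  stratum District II: (2800/9300)²·(1 − 592/2800)·268.6²/592 = 8.71127
  stratum District III: (1600/9300)²·(1 − 275/1600)·160.0²/275 = 2.2818
  stratum District IV: (2050/9300)²·(1 − 290/2050)·301.9²/290 = 13.1108
  stratum District V: (1750/9300)²·(1 − 120/1750)·178.7²/120 = 8.77663
V̂(ȳ_st) = 37.4877
SE(ȳ_st) = √37.4877 = 6.12272

SE(ȳ_st) ≈ 6.12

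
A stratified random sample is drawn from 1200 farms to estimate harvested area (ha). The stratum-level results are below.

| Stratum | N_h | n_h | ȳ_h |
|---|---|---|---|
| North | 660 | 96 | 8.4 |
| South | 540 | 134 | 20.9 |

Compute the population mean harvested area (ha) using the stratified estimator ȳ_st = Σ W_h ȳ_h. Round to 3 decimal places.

N = Σ N_h = 1200. Stratum weights W_h = N_h/N.
ȳ_st = (660·8.4 + 540·20.9) / 1200 = 14.02500

ȳ_st ≈ 14.025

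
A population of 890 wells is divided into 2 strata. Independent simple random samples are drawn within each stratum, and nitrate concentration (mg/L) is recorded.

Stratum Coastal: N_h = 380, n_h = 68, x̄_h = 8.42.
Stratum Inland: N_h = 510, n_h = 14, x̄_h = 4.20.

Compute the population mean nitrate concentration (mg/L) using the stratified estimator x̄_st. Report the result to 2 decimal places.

x̄_st ≈ 6.00

N = Σ N_h = 890. Stratum weights W_h = N_h/N.
x̄_st = (380·8.42 + 510·4.20) / 890 = 6.0018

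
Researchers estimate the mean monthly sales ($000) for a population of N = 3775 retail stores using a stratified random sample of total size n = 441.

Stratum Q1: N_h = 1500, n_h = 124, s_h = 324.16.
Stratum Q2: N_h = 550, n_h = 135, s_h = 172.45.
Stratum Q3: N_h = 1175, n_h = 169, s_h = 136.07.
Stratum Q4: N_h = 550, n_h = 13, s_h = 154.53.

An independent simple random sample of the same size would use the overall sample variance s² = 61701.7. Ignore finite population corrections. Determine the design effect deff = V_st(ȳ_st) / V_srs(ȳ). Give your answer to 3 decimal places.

deff ≈ 1.344

V̂(ȳ_st) = Σ W_h² s_h²/n_h, with W_h = N_h/N and N = 3775:
  stratum Q1: (1500/3775)²·324.16²/124 = 133.797
  stratum Q2: (550/3775)²·172.45²/135 = 4.6761
  stratum Q3: (1175/3775)²·136.07²/169 = 10.614
  stratum Q4: (550/3775)²·154.53²/13 = 38.9918
V_st = 188.079
V_srs = s²/n = 61701.7/441 = 139.913
deff = V_st / V_srs = 188.079/139.913 = 1.3443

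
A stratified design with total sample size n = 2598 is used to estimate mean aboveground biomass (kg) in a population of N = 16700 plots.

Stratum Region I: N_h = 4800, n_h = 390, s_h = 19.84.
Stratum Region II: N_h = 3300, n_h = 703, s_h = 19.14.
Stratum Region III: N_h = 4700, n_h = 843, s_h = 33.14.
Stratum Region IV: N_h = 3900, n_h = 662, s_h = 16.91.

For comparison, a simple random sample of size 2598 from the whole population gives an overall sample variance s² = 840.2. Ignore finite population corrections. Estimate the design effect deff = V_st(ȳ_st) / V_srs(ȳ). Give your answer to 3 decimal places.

deff ≈ 0.713

V̂(ȳ_st) = Σ W_h² s_h²/n_h, with W_h = N_h/N and N = 16700:
  stratum Region I: (4800/16700)²·19.84²/390 = 0.0833812
  stratum Region II: (3300/16700)²·19.14²/703 = 0.0203481
  stratum Region III: (4700/16700)²·33.14²/843 = 0.103191
  stratum Region IV: (3900/16700)²·16.91²/662 = 0.0235573
V_st = 0.230477
V_srs = s²/n = 840.2/2598 = 0.323403
deff = V_st / V_srs = 0.230477/0.323403 = 0.7127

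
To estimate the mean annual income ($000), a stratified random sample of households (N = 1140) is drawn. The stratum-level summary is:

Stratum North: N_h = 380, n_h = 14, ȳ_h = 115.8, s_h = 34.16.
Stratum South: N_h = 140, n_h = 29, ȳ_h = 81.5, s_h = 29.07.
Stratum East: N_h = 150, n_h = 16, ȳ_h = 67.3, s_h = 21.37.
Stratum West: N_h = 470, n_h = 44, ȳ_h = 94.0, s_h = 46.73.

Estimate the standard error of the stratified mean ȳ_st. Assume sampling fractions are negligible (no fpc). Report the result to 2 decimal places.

V̂(ȳ_st) = Σ W_h² s_h²/n_h, with W_h = N_h/N and N = 1140:
  stratum North: (380/1140)²·34.16²/14 = 9.26116
  stratum South: (140/1140)²·29.07²/29 = 0.439479
  stratum East: (150/1140)²·21.37²/16 = 0.494154
  stratum West: (470/1140)²·46.73²/44 = 8.43577
V̂(ȳ_st) = 18.6306
SE(ȳ_st) = √18.6306 = 4.31631

SE(ȳ_st) ≈ 4.32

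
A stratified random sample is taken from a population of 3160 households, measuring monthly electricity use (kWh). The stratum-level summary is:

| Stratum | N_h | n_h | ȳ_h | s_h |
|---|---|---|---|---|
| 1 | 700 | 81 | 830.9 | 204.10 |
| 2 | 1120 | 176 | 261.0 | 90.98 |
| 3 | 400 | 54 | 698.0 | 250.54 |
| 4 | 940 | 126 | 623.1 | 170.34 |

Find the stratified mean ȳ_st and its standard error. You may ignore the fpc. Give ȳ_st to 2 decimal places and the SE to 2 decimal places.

ȳ_st ≈ 550.27, SE ≈ 8.38

ȳ_st = Σ W_h ȳ_h = (700·830.9 + 1120·261.0 + 400·698.0 + 940·623.1)/3160 = 550.27342
V̂(ȳ_st) = Σ W_h² s_h²/n_h, with W_h = N_h/N and N = 3160:
  stratum 1: (700/3160)²·204.10²/81 = 25.2361
  stratum 2: (1120/3160)²·90.98²/176 = 5.90801
  stratum 3: (400/3160)²·250.54²/54 = 18.6254
  stratum 4: (940/3160)²·170.34²/126 = 20.3772
V̂(ȳ_st) = 70.1468
SE(ȳ_st) = √70.1468 = 8.37537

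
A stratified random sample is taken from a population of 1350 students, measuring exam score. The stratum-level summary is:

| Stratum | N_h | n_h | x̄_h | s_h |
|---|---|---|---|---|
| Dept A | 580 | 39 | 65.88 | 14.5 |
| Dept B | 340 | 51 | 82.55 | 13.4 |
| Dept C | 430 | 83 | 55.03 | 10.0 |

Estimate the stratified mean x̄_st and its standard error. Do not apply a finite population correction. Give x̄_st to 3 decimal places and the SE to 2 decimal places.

x̄_st = Σ W_h x̄_h = (580·65.88 + 340·82.55 + 430·55.03)/1350 = 66.62244
V̂(x̄_st) = Σ W_h² s_h²/n_h, with W_h = N_h/N and N = 1350:
  stratum Dept A: (580/1350)²·14.5²/39 = 0.995084
  stratum Dept B: (340/1350)²·13.4²/51 = 0.223321
  stratum Dept C: (430/1350)²·10.0²/83 = 0.122234
V̂(x̄_st) = 1.34064
SE(x̄_st) = √1.34064 = 1.15786

x̄_st ≈ 66.622, SE ≈ 1.16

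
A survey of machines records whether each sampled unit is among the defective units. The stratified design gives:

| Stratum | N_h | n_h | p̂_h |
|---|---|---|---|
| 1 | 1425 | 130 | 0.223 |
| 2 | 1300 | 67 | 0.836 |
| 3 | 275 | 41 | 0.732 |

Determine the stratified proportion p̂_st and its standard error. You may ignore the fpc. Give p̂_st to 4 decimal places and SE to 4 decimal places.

p̂_st ≈ 0.5353, SE ≈ 0.0271

N = 3000; stratum weights W_h = N_h/N.
p̂_st = Σ W_h p̂_h = (1425·0.223 + 1300·0.836 + 275·0.732)/3000 = 0.53529
V̂(p̂_st) = Σ W_h² p̂_h(1−p̂_h)/(n_h−1):
  stratum 1: (1425/3000)²·0.223·0.777/129 = 0.000303056
  stratum 2: (1300/3000)²·0.836·0.164/66 = 0.000390077
  stratum 3: (275/3000)²·0.732·0.268/40 = 4.12106e-05
V̂(p̂_st) = 0.000734344; SE = √V̂ = 0.0270988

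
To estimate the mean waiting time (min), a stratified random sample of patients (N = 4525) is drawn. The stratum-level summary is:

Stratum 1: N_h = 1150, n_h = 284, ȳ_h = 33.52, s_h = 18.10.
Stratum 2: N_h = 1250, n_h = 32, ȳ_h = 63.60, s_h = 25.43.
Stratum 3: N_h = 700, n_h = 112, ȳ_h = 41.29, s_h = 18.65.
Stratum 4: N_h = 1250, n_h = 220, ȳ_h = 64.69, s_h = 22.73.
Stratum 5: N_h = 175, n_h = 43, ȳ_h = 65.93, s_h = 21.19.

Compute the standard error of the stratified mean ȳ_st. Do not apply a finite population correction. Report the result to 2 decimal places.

V̂(ȳ_st) = Σ W_h² s_h²/n_h, with W_h = N_h/N and N = 4525:
  stratum 1: (1150/4525)²·18.10²/284 = 0.074507
  stratum 2: (1250/4525)²·25.43²/32 = 1.54215
  stratum 3: (700/4525)²·18.65²/112 = 0.0743188
  stratum 4: (1250/4525)²·22.73²/220 = 0.179209
  stratum 5: (175/4525)²·21.19²/43 = 0.0156183
V̂(ȳ_st) = 1.8858
SE(ȳ_st) = √1.8858 = 1.37324

SE(ȳ_st) ≈ 1.37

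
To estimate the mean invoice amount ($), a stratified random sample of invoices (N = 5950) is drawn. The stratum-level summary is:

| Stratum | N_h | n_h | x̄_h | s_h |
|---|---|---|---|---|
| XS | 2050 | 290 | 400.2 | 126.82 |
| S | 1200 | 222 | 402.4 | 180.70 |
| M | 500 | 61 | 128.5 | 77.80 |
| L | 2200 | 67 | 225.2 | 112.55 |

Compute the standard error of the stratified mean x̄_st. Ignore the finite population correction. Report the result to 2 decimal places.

SE(x̄_st) ≈ 6.25

V̂(x̄_st) = Σ W_h² s_h²/n_h, with W_h = N_h/N and N = 5950:
  stratum XS: (2050/5950)²·126.82²/290 = 6.58342
  stratum S: (1200/5950)²·180.70²/222 = 5.98263
  stratum M: (500/5950)²·77.80²/61 = 0.700705
  stratum L: (2200/5950)²·112.55²/67 = 25.848
V̂(x̄_st) = 39.1148
SE(x̄_st) = √39.1148 = 6.25418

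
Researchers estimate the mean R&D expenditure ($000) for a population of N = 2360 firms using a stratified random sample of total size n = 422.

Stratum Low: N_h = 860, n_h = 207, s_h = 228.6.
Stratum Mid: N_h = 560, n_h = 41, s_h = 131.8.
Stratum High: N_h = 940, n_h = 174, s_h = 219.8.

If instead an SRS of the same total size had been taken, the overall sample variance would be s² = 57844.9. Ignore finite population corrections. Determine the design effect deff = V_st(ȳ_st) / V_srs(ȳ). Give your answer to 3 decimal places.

V̂(ȳ_st) = Σ W_h² s_h²/n_h, with W_h = N_h/N and N = 2360:
  stratum Low: (860/2360)²·228.6²/207 = 33.5239
  stratum Mid: (560/2360)²·131.8²/41 = 23.8561
  stratum High: (940/2360)²·219.8²/174 = 44.0492
V_st = 101.429
V_srs = s²/n = 57844.9/422 = 137.073
deff = V_st / V_srs = 101.429/137.073 = 0.7400

deff ≈ 0.740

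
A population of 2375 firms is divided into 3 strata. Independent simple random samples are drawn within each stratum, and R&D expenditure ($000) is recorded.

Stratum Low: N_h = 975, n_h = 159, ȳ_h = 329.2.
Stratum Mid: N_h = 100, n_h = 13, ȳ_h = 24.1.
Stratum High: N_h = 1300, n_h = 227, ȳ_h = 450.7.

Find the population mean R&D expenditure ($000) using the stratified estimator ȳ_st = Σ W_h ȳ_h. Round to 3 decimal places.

N = Σ N_h = 2375. Stratum weights W_h = N_h/N.
ȳ_st = (975·329.2 + 100·24.1 + 1300·450.7) / 2375 = 382.85895

ȳ_st ≈ 382.859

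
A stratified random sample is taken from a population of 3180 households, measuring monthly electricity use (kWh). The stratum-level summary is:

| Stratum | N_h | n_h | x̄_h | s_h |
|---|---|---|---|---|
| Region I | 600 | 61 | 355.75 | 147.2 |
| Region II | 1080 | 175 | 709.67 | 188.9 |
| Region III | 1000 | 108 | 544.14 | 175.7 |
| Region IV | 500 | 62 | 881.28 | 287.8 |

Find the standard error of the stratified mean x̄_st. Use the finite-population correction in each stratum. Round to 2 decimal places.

V̂(x̄_st) = Σ W_h² (1 − n_h/N_h) s_h²/n_h, with W_h = N_h/N and N = 3180:
  stratum Region I: (600/3180)²·(1 − 61/600)·147.2²/61 = 11.3598
  stratum Region II: (1080/3180)²·(1 − 175/1080)·188.9²/175 = 19.7081
  stratum Region III: (1000/3180)²·(1 − 108/1000)·175.7²/108 = 25.2133
  stratum Region IV: (500/3180)²·(1 − 62/500)·287.8²/62 = 28.9321
V̂(x̄_st) = 85.2133
SE(x̄_st) = √85.2133 = 9.23111

SE(x̄_st) ≈ 9.23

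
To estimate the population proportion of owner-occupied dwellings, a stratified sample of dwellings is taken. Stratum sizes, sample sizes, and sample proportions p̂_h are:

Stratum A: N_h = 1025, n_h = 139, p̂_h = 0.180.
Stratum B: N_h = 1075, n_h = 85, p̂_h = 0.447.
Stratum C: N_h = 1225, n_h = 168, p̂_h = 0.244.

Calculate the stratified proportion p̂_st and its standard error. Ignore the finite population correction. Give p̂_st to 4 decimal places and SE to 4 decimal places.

p̂_st ≈ 0.2899, SE ≈ 0.0236

N = 3325; stratum weights W_h = N_h/N.
p̂_st = Σ W_h p̂_h = (1025·0.180 + 1075·0.447 + 1225·0.244)/3325 = 0.28990
V̂(p̂_st) = Σ W_h² p̂_h(1−p̂_h)/(n_h−1):
  stratum A: (1025/3325)²·0.180·0.820/138 = 0.000101642
  stratum B: (1075/3325)²·0.447·0.553/84 = 0.0003076
  stratum C: (1225/3325)²·0.244·0.756/167 = 0.000149928
V̂(p̂_st) = 0.000559171; SE = √V̂ = 0.0236468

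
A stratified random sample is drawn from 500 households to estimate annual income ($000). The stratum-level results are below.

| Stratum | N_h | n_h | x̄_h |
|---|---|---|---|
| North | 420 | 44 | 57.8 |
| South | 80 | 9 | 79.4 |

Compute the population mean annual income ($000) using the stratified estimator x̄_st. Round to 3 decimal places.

N = Σ N_h = 500. Stratum weights W_h = N_h/N.
x̄_st = (420·57.8 + 80·79.4) / 500 = 61.25600

x̄_st ≈ 61.256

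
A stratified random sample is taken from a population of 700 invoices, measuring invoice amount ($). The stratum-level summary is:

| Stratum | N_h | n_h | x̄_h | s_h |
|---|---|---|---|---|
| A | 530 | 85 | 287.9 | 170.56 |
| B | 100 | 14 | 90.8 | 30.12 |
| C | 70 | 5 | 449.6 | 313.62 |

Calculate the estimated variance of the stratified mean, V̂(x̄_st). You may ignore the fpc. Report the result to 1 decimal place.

V̂(x̄_st) = Σ W_h² s_h²/n_h, with W_h = N_h/N and N = 700:
  stratum A: (530/700)²·170.56²/85 = 196.196
  stratum B: (100/700)²·30.12²/14 = 1.32247
  stratum C: (70/700)²·313.62²/5 = 196.715
V̂(x̄_st) = 394.234

V̂(x̄_st) ≈ 394.2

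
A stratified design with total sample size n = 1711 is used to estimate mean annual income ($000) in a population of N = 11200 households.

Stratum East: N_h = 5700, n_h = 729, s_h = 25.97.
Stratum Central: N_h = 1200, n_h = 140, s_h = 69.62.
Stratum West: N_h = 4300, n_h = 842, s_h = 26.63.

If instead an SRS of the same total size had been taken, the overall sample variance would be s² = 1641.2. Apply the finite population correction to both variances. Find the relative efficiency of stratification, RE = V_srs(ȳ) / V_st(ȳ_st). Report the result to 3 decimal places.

RE ≈ 1.232

V̂(ȳ_st) = Σ W_h² (1 − n_h/N_h) s_h²/n_h, with W_h = N_h/N and N = 11200:
  stratum East: (5700/11200)²·(1 − 729/5700)·25.97²/729 = 0.208977
  stratum Central: (1200/11200)²·(1 − 140/1200)·69.62²/140 = 0.351068
  stratum West: (4300/11200)²·(1 − 842/4300)·26.63²/842 = 0.0998361
V_st = 0.659881
V_srs = (1 − 1711/11200)·1641.2/1711 = 0.812669
Relative efficiency = V_srs / V_st = 0.812669/0.659881 = 1.2315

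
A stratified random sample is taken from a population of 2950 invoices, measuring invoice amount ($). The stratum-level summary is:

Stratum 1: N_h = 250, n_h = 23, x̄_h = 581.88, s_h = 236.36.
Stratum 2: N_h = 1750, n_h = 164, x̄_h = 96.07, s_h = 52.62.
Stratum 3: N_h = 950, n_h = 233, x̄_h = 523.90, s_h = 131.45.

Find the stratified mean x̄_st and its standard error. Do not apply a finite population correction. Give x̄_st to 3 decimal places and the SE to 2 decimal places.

x̄_st = Σ W_h x̄_h = (250·581.88 + 1750·96.07 + 950·523.90)/2950 = 275.01610
V̂(x̄_st) = Σ W_h² s_h²/n_h, with W_h = N_h/N and N = 2950:
  stratum 1: (250/2950)²·236.36²/23 = 17.4444
  stratum 2: (1750/2950)²·52.62²/164 = 5.94142
  stratum 3: (950/2950)²·131.45²/233 = 7.69075
V̂(x̄_st) = 31.0766
SE(x̄_st) = √31.0766 = 5.57464

x̄_st ≈ 275.016, SE ≈ 5.57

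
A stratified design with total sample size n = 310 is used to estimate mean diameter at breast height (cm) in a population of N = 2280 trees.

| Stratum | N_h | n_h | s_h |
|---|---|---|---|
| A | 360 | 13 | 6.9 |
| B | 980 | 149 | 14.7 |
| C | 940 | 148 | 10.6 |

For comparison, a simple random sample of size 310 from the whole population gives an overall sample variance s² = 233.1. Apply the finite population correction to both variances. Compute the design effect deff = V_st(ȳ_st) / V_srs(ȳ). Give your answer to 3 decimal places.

V̂(ȳ_st) = Σ W_h² (1 − n_h/N_h) s_h²/n_h, with W_h = N_h/N and N = 2280:
  stratum A: (360/2280)²·(1 − 13/360)·6.9²/13 = 0.088007
  stratum B: (980/2280)²·(1 − 149/980)·14.7²/149 = 0.227199
  stratum C: (940/2280)²·(1 − 148/940)·10.6²/148 = 0.108726
V_st = 0.423932
V_srs = (1 − 310/2280)·233.1/310 = 0.649699
deff = V_st / V_srs = 0.423932/0.649699 = 0.6525

deff ≈ 0.653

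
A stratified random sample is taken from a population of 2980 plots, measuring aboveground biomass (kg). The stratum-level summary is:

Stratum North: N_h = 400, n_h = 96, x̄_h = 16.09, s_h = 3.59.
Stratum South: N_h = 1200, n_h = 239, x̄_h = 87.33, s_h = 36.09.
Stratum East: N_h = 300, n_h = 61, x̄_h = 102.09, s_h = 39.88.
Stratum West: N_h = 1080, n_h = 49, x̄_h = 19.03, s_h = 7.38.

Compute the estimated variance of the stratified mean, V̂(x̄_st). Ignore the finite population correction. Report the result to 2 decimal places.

V̂(x̄_st) = Σ W_h² s_h²/n_h, with W_h = N_h/N and N = 2980:
  stratum North: (400/2980)²·3.59²/96 = 0.00241883
  stratum South: (1200/2980)²·36.09²/239 = 0.883702
  stratum East: (300/2980)²·39.88²/61 = 0.264235
  stratum West: (1080/2980)²·7.38²/49 = 0.145993
V̂(x̄_st) = 1.29635

V̂(x̄_st) ≈ 1.30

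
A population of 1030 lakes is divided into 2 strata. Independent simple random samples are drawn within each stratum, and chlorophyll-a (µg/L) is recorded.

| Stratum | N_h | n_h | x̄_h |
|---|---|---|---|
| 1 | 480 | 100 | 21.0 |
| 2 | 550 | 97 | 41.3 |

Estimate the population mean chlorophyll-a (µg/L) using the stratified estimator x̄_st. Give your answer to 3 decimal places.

x̄_st ≈ 31.840

N = Σ N_h = 1030. Stratum weights W_h = N_h/N.
x̄_st = (480·21.0 + 550·41.3) / 1030 = 31.83981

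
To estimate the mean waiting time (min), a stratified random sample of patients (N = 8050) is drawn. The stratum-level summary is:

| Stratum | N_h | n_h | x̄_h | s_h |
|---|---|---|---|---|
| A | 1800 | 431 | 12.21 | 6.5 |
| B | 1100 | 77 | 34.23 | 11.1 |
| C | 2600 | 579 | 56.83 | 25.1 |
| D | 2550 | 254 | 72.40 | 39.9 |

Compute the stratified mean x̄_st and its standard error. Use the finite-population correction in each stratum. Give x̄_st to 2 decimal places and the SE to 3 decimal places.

x̄_st ≈ 48.70, SE ≈ 0.828

x̄_st = Σ W_h x̄_h = (1800·12.21 + 1100·34.23 + 2600·56.83 + 2550·72.40)/8050 = 48.69677
V̂(x̄_st) = Σ W_h² (1 − n_h/N_h) s_h²/n_h, with W_h = N_h/N and N = 8050:
  stratum A: (1800/8050)²·(1 − 431/1800)·6.5²/431 = 0.00372764
  stratum B: (1100/8050)²·(1 − 77/1100)·11.1²/77 = 0.0277864
  stratum C: (2600/8050)²·(1 − 579/2600)·25.1²/579 = 0.0882301
  stratum D: (2550/8050)²·(1 − 254/2550)·39.9²/254 = 0.566282
V̂(x̄_st) = 0.686026
SE(x̄_st) = √0.686026 = 0.828267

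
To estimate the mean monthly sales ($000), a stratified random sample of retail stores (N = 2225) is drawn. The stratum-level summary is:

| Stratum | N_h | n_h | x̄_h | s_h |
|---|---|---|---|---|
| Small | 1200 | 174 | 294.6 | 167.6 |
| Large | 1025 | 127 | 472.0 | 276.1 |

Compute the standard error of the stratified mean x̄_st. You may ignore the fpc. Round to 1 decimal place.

SE(x̄_st) ≈ 13.2

V̂(x̄_st) = Σ W_h² s_h²/n_h, with W_h = N_h/N and N = 2225:
  stratum Small: (1200/2225)²·167.6²/174 = 46.9571
  stratum Large: (1025/2225)²·276.1²/127 = 127.385
V̂(x̄_st) = 174.342
SE(x̄_st) = √174.342 = 13.2039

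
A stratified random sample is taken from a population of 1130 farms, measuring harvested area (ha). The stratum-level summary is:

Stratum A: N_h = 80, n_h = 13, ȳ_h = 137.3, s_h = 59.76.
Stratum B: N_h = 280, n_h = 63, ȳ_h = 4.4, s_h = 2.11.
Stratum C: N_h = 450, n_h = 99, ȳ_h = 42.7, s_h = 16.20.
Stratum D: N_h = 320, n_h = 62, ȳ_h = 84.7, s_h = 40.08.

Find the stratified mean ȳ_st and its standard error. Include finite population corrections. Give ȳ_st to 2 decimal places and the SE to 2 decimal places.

ȳ_st = Σ W_h ȳ_h = (80·137.3 + 280·4.4 + 450·42.7 + 320·84.7)/1130 = 51.80088
V̂(ȳ_st) = Σ W_h² (1 − n_h/N_h) s_h²/n_h, with W_h = N_h/N and N = 1130:
  stratum A: (80/1130)²·(1 − 13/80)·59.76²/13 = 1.15315
  stratum B: (280/1130)²·(1 − 63/280)·2.11²/63 = 0.00336268
  stratum C: (450/1130)²·(1 − 99/450)·16.20²/99 = 0.327912
  stratum D: (320/1130)²·(1 − 62/320)·40.08²/62 = 1.67524
V̂(ȳ_st) = 3.15966
SE(ȳ_st) = √3.15966 = 1.77754

ȳ_st ≈ 51.80, SE ≈ 1.78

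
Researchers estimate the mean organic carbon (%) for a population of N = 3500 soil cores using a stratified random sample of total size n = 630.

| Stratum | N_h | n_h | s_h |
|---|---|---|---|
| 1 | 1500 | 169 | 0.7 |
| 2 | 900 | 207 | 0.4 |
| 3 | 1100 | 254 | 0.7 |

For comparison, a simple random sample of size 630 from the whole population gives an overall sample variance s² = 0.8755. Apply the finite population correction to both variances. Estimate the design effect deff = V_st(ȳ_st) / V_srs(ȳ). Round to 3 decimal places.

V̂(ȳ_st) = Σ W_h² (1 − n_h/N_h) s_h²/n_h, with W_h = N_h/N and N = 3500:
  stratum 1: (1500/3500)²·(1 − 169/1500)·0.7²/169 = 0.000472544
  stratum 2: (900/3500)²·(1 − 207/900)·0.4²/207 = 3.9354e-05
  stratum 3: (1100/3500)²·(1 − 254/1100)·0.7²/254 = 0.000146551
V_st = 0.00065845
V_srs = (1 − 630/3500)·0.8755/630 = 0.00113954
deff = V_st / V_srs = 0.00065845/0.00113954 = 0.5778

deff ≈ 0.578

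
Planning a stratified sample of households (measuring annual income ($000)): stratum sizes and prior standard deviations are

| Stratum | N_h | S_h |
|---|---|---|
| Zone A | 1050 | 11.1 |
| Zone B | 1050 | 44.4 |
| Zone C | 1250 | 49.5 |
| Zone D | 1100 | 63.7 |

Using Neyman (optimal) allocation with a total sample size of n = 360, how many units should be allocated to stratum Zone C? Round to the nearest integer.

117

Neyman allocation: n_h = n · N_h S_h / Σ N_i S_i, with n = 360.
  stratum Zone A: N_h·S_h = 1050·11.1 = 11655.00
  stratum Zone B: N_h·S_h = 1050·44.4 = 46620.00
  stratum Zone C: N_h·S_h = 1250·49.5 = 61875.00
  stratum Zone D: N_h·S_h = 1100·63.7 = 70070.00
Σ N_h S_h = 190220.00
n for stratum Zone C = 360·61875.00/190220.00 = 117.101 → 117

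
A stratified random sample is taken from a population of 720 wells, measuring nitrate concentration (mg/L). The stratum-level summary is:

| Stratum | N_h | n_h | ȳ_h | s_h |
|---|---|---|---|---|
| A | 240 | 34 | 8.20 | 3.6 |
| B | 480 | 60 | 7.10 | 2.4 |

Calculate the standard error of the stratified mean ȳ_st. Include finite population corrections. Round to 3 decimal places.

V̂(ȳ_st) = Σ W_h² (1 − n_h/N_h) s_h²/n_h, with W_h = N_h/N and N = 720:
  stratum A: (240/720)²·(1 − 34/240)·3.6²/34 = 0.0363529
  stratum B: (480/720)²·(1 − 60/480)·2.4²/60 = 0.0373333
V̂(ȳ_st) = 0.0736863
SE(ȳ_st) = √0.0736863 = 0.271452

SE(ȳ_st) ≈ 0.271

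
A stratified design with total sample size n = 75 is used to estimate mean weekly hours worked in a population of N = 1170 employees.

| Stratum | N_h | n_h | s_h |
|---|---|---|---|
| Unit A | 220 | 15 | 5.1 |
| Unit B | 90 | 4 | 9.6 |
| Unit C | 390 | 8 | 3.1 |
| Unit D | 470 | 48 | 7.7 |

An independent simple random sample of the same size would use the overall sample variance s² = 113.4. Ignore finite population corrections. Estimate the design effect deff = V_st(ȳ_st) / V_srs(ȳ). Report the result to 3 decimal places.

V̂(ȳ_st) = Σ W_h² s_h²/n_h, with W_h = N_h/N and N = 1170:
  stratum Unit A: (220/1170)²·5.1²/15 = 0.0613088
  stratum Unit B: (90/1170)²·9.6²/4 = 0.136331
  stratum Unit C: (390/1170)²·3.1²/8 = 0.133472
  stratum Unit D: (470/1170)²·7.7²/48 = 0.199326
V_st = 0.530438
V_srs = s²/n = 113.4/75 = 1.512
deff = V_st / V_srs = 0.530438/1.512 = 0.3508

deff ≈ 0.351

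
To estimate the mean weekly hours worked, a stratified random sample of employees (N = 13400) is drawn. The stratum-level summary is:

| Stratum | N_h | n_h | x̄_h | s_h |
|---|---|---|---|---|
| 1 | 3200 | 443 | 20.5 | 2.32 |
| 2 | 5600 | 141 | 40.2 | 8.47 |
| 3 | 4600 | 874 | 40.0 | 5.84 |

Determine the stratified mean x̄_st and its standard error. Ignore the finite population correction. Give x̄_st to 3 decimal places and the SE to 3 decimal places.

x̄_st ≈ 35.427, SE ≈ 0.307

x̄_st = Σ W_h x̄_h = (3200·20.5 + 5600·40.2 + 4600·40.0)/13400 = 35.42687
V̂(x̄_st) = Σ W_h² s_h²/n_h, with W_h = N_h/N and N = 13400:
  stratum 1: (3200/13400)²·2.32²/443 = 0.000692887
  stratum 2: (5600/13400)²·8.47²/141 = 0.0888616
  stratum 3: (4600/13400)²·5.84²/874 = 0.00459854
V̂(x̄_st) = 0.094153
SE(x̄_st) = √0.094153 = 0.306844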